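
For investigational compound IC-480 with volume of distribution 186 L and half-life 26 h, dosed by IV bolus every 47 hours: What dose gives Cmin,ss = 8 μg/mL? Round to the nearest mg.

τ/t½ = 47/26 ≈ 1.8077, so f = (1/2)^(47/26) ≈ 0.285647.
Cmin,ss = (D/Vd)·f/(1−f), so D = Cmin,ss·Vd·(1−f)/f.
D = 8 × 186 × (1−f)/f ≈ 8 × 186 × 2.50082 ≈ 3721.22 mg.

3721 mg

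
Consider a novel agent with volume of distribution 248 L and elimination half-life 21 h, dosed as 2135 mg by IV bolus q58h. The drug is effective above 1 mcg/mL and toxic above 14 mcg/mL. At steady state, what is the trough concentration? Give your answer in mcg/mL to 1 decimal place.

1.5 mcg/mL

k = ln2/t½ = ln2/21 ≈ 0.033007 h⁻¹; fraction remaining f = e^(−kτ) = e^(−0.033007×58) ≈ 0.1474.
At steady state, accumulation factor R = 1/(1 − e^(−kτ)) ≈ 1.1729.
Each bolus raises the concentration by D/Vd = 2135/248 ≈ 8.609 mcg/mL.
Steady-state peak Cmax,ss = C₀·R ≈ 8.609 × 1.1729 ≈ 10.097 mcg/mL.
One interval later, Cmin,ss = Cmax,ss·e^(−kτ) ≈ 10.097 × 0.1474 ≈ 1.488 mcg/mL.
Trough 1.5 mcg/mL vs MEC 1 mcg/mL: adequate.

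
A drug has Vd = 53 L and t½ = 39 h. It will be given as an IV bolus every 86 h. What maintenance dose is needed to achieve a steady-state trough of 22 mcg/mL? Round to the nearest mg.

τ/t½ = 86/39 ≈ 2.2051, so f = (1/2)^(86/39) ≈ 0.216865.
Cmin,ss = (D/Vd)·f/(1−f), so D = Cmin,ss·Vd·(1−f)/f.
D = 22 × 53 × (1−f)/f ≈ 22 × 53 × 3.61116 ≈ 4210.61 mg.

4211 mg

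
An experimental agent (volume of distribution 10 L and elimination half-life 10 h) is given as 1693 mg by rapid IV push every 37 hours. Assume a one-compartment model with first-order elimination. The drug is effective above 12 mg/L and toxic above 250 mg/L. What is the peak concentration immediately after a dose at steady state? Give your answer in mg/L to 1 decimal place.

τ/t½ = 37/10 ≈ 3.7, so fraction remaining f = (1/2)^(37/10) ≈ 0.0769.
At steady state, accumulation factor R = 1/(1 − e^(−kτ)) ≈ 1.0833.
Single-dose peak C₀ = D/Vd = 1693/10 ≈ 169.300 mg/L.
Steady-state peak Cmax,ss = C₀·R ≈ 169.300 × 1.0833 ≈ 183.403 mg/L.
Peak 183.4 mg/L vs MTC 250 mg/L: below toxic threshold.

183.4 mg/L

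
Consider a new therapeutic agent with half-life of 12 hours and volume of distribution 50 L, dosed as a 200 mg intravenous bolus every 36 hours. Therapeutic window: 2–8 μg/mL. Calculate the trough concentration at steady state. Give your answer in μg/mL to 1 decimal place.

The dosing interval is 3 half-lives, so f = 2^(−3) = 0.125.
Accumulation ratio R = 1/(1 − f) = 1/0.875 = 8/7.
Single-dose peak C₀ = D/Vd = 200/50 = 4 μg/mL.
Steady-state peak Cmax,ss = C₀·R = 4 × 8/7 ≈ 4.571 μg/mL.
Steady-state trough Cmin,ss = Cmax,ss·f ≈ 4.571 × 0.125 ≈ 0.571 μg/mL.
Trough 0.6 μg/mL vs MEC 2 μg/mL: subtherapeutic.

0.6 μg/mL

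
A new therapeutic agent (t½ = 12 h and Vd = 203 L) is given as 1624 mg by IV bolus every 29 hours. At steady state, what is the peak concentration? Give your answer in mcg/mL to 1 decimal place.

9.8 mcg/mL

k = ln2/t½ = ln2/12 ≈ 0.057762 h⁻¹; fraction remaining f = e^(−kτ) = e^(−0.057762×29) ≈ 0.1873.
At steady state, accumulation factor R = 1/(1 − e^(−kτ)) ≈ 1.2305.
Each bolus raises the concentration by D/Vd = 1624/203 ≈ 8.000 mcg/mL.
Cmax,ss = C₀/(1 − f) ≈ 8.000/0.8127 ≈ 9.844 mcg/mL.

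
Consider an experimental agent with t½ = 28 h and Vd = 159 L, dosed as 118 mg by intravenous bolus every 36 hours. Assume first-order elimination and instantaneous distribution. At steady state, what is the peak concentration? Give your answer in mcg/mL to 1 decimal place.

1.3 mcg/mL

k = ln2/t½ = ln2/28 ≈ 0.024755 h⁻¹; fraction remaining f = e^(−kτ) = e^(−0.024755×36) ≈ 0.4102.
Accumulation ratio R = 1/(1 − f) ≈ 1/0.5898 ≈ 1.6955.
Each bolus raises the concentration by D/Vd = 118/159 ≈ 0.742 mcg/mL.
Steady-state peak Cmax,ss = C₀·R ≈ 0.742 × 1.6955 ≈ 1.258 mcg/mL.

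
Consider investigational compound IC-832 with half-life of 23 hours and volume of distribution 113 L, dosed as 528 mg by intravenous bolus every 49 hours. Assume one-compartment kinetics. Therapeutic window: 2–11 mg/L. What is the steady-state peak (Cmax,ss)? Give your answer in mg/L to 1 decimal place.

Over one 49-h interval, 49/23 ≈ 2.1304 half-lives elapse, leaving f ≈ 0.2284 of each dose.
At steady state, accumulation factor R = 1/(1 − e^(−kτ)) ≈ 1.2960.
Each bolus raises the concentration by D/Vd = 528/113 ≈ 4.673 mg/L.
Steady-state peak Cmax,ss = C₀·R ≈ 4.673 × 1.2960 ≈ 6.056 mg/L.
Peak 6.1 mg/L vs MTC 11 mg/L: below toxic threshold.

6.1 mg/L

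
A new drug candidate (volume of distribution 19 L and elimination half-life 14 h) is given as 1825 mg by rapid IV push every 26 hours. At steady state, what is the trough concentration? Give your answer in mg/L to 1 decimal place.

36.6 mg/L

k = ln2/t½ = ln2/14 ≈ 0.049511 h⁻¹; fraction remaining f = e^(−kτ) = e^(−0.049511×26) ≈ 0.2760.
Accumulation ratio R = 1/(1 − f) ≈ 1/0.7240 ≈ 1.3812.
Single-dose peak C₀ = D/Vd = 1825/19 ≈ 96.053 mg/L.
Steady-state peak Cmax,ss = C₀·R ≈ 96.053 × 1.3812 ≈ 132.668 mg/L.
One interval later, Cmin,ss = Cmax,ss·e^(−kτ) ≈ 132.668 × 0.2760 ≈ 36.616 mg/L.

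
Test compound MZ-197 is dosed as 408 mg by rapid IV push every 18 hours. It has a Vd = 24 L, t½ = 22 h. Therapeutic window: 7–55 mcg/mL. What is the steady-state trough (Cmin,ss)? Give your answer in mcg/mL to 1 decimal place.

22.3 mcg/mL

k = ln2/t½ = ln2/22 ≈ 0.031507 h⁻¹; fraction remaining f = e^(−kτ) = e^(−0.031507×18) ≈ 0.5672.
At steady state, accumulation factor R = 1/(1 − e^(−kτ)) ≈ 2.3105.
Each bolus raises the concentration by D/Vd = 408/24 ≈ 17.000 mcg/mL.
Steady-state peak Cmax,ss = C₀·R ≈ 17.000 × 2.3105 ≈ 39.279 mcg/mL.
Steady-state trough Cmin,ss = Cmax,ss·f ≈ 39.279 × 0.5672 ≈ 22.279 mcg/mL.
Trough 22.3 mcg/mL vs MEC 7 mcg/mL: adequate.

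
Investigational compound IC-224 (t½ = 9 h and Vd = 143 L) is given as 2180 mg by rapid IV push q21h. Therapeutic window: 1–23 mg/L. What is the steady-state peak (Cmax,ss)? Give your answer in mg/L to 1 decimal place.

19.0 mg/L

Over one 21-h interval, 21/9 ≈ 2.3333 half-lives elapse, leaving f ≈ 0.1984 of each dose.
Accumulation ratio R = 1/(1 − f) ≈ 1/0.8016 ≈ 1.2475.
Single-dose peak C₀ = D/Vd = 2180/143 ≈ 15.245 mg/L.
Cmax,ss = C₀/(1 − f) ≈ 15.245/0.8016 ≈ 19.018 mg/L.
Peak 19.0 mg/L vs MTC 23 mg/L: below toxic threshold.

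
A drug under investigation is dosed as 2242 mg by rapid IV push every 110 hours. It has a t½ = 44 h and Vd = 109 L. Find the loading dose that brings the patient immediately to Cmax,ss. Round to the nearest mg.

2723 mg

f = (1/2)^(110/44) ≈ 0.176777; accumulation ratio R = 1/(1−f) ≈ 1.21474.
Loading dose to hit Cmax,ss on first dose: D_load = D_maint·R ≈ 2242 × 1.21474 ≈ 2723.45 mg.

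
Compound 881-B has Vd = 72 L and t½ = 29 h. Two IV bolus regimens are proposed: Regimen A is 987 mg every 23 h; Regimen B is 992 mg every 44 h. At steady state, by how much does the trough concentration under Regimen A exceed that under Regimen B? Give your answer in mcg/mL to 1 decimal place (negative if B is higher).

11.3 mcg/mL

Regimen A: f = (1/2)^(23/29) ≈ 0.5771; Cmin,ss = (987/72)·f/(1−f) ≈ 18.707 mcg/mL.
Regimen B: f = (1/2)^(44/29) ≈ 0.3494; Cmin,ss = (992/72)·f/(1−f) ≈ 7.399 mcg/mL.
Difference ≈ 18.707 − 7.399 ≈ 11.308 mcg/mL.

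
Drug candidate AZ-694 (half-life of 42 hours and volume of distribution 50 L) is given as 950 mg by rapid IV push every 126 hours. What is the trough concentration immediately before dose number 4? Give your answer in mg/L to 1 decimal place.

2.7 mg/L

f = (1/2)^(τ/t½) = (1/2)^(126/42) ≈ 0.1250.
C₀ = D/Vd = 950/50 ≈ 19.000 mg/L.
Before the 4th dose, 3 doses have been given. Superposition: Cmin = C₀·(f + f² + … + f^3).
≈ 19.000 × (0.1250 + 0.0156 + 0.0020) ≈ 19.000 × 0.1426 ≈ 2.709 mg/L.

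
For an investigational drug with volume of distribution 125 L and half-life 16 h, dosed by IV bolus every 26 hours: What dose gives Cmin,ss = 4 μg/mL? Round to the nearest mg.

1042 mg

τ/t½ = 26/16 ≈ 1.625, so f = (1/2)^(26/16) ≈ 0.324210.
Cmin,ss = (D/Vd)·f/(1−f), so D = Cmin,ss·Vd·(1−f)/f.
D = 4 × 125 × (1−f)/f ≈ 4 × 125 × 2.08442 ≈ 1042.21 mg.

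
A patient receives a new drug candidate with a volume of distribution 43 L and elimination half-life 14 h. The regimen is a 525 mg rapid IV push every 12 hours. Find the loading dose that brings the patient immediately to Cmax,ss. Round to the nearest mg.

f = (1/2)^(12/14) ≈ 0.552045; accumulation ratio R = 1/(1−f) ≈ 2.23237.
Loading dose to hit Cmax,ss on first dose: D_load = D_maint·R ≈ 525 × 2.23237 ≈ 1171.99 mg.

1172 mg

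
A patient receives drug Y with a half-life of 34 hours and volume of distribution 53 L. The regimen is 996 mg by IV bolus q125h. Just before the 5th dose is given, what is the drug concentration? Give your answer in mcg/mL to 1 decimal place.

f = (1/2)^(τ/t½) = (1/2)^(125/34) ≈ 0.0782.
C₀ = D/Vd = 996/53 ≈ 18.792 mcg/mL.
Before the 5th dose, 4 doses have been given. Superposition: Cmin = C₀·(f + f² + … + f^4).
≈ 18.792 × (0.0782 + 0.0061 + 0.0005 + 0.0000) ≈ 18.792 × 0.0848 ≈ 1.594 mcg/mL.

1.6 mcg/mL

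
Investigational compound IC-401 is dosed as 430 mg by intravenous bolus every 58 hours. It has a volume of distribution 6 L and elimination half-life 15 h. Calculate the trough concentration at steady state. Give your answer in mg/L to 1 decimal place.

k = ln2/t½ = ln2/15 ≈ 0.046210 h⁻¹; fraction remaining f = e^(−kτ) = e^(−0.046210×58) ≈ 0.0686.
Each bolus raises the concentration by D/Vd = 430/6 ≈ 71.667 mg/L.
Steady-state trough Cmin,ss = C₀·f/(1−f) ≈ 71.667 × 0.0686/0.9314 ≈ 5.278 mg/L.

5.3 mg/L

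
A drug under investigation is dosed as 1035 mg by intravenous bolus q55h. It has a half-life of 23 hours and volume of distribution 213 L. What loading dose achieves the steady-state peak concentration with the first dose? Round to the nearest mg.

1279 mg

f = (1/2)^(55/23) ≈ 0.190610; accumulation ratio R = 1/(1−f) ≈ 1.23550.
Loading dose to hit Cmax,ss on first dose: D_load = D_maint·R ≈ 1035 × 1.23550 ≈ 1278.74 mg.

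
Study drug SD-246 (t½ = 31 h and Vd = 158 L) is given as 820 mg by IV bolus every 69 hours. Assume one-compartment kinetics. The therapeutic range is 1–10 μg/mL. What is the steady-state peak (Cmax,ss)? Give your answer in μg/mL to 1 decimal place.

6.6 μg/mL

τ/t½ = 69/31 ≈ 2.2258, so fraction remaining f = (1/2)^(69/31) ≈ 0.2138.
At steady state, accumulation factor R = 1/(1 − e^(−kτ)) ≈ 1.2719.
Single-dose peak C₀ = D/Vd = 820/158 ≈ 5.190 μg/mL.
Steady-state peak Cmax,ss = C₀·R ≈ 5.190 × 1.2719 ≈ 6.601 μg/mL.
Peak 6.6 μg/mL vs MTC 10 μg/mL: below toxic threshold.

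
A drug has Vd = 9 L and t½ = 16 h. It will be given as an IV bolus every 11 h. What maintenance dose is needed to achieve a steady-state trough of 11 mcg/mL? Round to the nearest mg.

τ/t½ = 11/16 ≈ 0.6875, so f = (1/2)^(11/16) ≈ 0.620929.
Cmin,ss = (D/Vd)·f/(1−f), so D = Cmin,ss·Vd·(1−f)/f.
D = 11 × 9 × (1−f)/f ≈ 11 × 9 × 0.61049 ≈ 60.44 mg.

60 mg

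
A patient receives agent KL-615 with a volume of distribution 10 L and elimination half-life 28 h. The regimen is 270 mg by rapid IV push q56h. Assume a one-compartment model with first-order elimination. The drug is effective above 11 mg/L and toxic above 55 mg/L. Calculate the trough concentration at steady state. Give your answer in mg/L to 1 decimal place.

9.0 mg/L

τ = 56 h = 2 half-lives, so f = (1/2)^2 = 0.25.
Accumulation ratio R = 1/(1 − f) = 1/0.75 = 4/3.
Single-dose peak C₀ = D/Vd = 270/10 = 27 mg/L.
Steady-state peak Cmax,ss = C₀·R = 27 × 4/3 ≈ 36.000 mg/L.
Steady-state trough Cmin,ss = Cmax,ss·f ≈ 36.000 × 0.25 ≈ 9.000 mg/L.
Trough 9.0 mg/L vs MEC 11 mg/L: subtherapeutic.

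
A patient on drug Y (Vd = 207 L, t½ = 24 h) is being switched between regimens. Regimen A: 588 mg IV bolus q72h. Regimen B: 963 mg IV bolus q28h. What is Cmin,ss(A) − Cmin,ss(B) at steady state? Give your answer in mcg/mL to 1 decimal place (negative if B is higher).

-3.3 mcg/mL

Regimen A: f = (1/2)^(72/24) ≈ 0.1250; Cmin,ss = (588/207)·f/(1−f) ≈ 0.406 mcg/mL.
Regimen B: f = (1/2)^(28/24) ≈ 0.4454; Cmin,ss = (963/207)·f/(1−f) ≈ 3.736 mcg/mL.
Difference ≈ 0.406 − 3.736 ≈ -3.330 mcg/mL.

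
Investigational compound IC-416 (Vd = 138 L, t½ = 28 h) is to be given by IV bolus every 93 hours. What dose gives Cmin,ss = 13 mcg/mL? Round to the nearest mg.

τ/t½ = 93/28 ≈ 3.3214, so f = (1/2)^(93/28) ≈ 0.100035.
Cmin,ss = (D/Vd)·f/(1−f), so D = Cmin,ss·Vd·(1−f)/f.
D = 13 × 138 × (1−f)/f ≈ 13 × 138 × 8.99650 ≈ 16139.72 mg.

16140 mg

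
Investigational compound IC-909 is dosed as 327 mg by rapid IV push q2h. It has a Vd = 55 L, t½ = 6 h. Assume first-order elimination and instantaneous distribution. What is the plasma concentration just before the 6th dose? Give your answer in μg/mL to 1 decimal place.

f = (1/2)^(τ/t½) = (1/2)^(2/6) ≈ 0.7937.
C₀ = D/Vd = 327/55 ≈ 5.945 μg/mL.
Before the 6th dose, 5 doses have been given. Superposition: Cmin = C₀·(f + f² + … + f^5).
≈ 5.945 × (0.7937 + 0.6300 + 0.5000 + 0.3968 + 0.3150) ≈ 5.945 × 2.6355 ≈ 15.668 μg/mL.

15.7 μg/mL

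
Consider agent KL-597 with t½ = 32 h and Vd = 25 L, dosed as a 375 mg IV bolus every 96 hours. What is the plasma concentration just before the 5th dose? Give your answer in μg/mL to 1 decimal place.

f = (1/2)^(τ/t½) = (1/2)^(96/32) ≈ 0.1250.
C₀ = D/Vd = 375/25 ≈ 15.000 μg/mL.
Before the 5th dose, 4 doses have been given. Superposition: Cmin = C₀·(f + f² + … + f^4).
≈ 15.000 × (0.1250 + 0.0156 + 0.0020 + 0.0002) ≈ 15.000 × 0.1428 ≈ 2.142 μg/mL.

2.1 μg/mL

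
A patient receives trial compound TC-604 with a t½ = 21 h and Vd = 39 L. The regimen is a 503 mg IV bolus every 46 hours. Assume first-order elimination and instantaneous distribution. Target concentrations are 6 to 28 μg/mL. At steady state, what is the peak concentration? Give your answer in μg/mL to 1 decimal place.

16.5 μg/mL

k = ln2/t½ = ln2/21 ≈ 0.033007 h⁻¹; fraction remaining f = e^(−kτ) = e^(−0.033007×46) ≈ 0.2191.
At steady state, accumulation factor R = 1/(1 − e^(−kτ)) ≈ 1.2806.
Each bolus raises the concentration by D/Vd = 503/39 ≈ 12.897 μg/mL.
Cmax,ss = C₀/(1 − f) ≈ 12.897/0.7809 ≈ 16.516 μg/mL.
Peak 16.5 μg/mL vs MTC 28 μg/mL: below toxic threshold.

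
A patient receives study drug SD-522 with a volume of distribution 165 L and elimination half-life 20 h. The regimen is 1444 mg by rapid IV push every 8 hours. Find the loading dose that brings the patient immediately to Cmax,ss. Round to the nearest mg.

5963 mg

f = (1/2)^(8/20) ≈ 0.757858; accumulation ratio R = 1/(1−f) ≈ 4.12981.
Loading dose to hit Cmax,ss on first dose: D_load = D_maint·R ≈ 1444 × 4.12981 ≈ 5963.45 mg.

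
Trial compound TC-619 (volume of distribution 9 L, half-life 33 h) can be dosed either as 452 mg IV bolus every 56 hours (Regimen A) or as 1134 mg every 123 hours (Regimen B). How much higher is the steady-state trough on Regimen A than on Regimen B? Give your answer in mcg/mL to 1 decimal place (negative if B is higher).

Regimen A: f = (1/2)^(56/33) ≈ 0.3084; Cmin,ss = (452/9)·f/(1−f) ≈ 22.395 mcg/mL.
Regimen B: f = (1/2)^(123/33) ≈ 0.0755; Cmin,ss = (1134/9)·f/(1−f) ≈ 10.290 mcg/mL.
Difference ≈ 22.395 − 10.290 ≈ 12.105 mcg/mL.

12.1 mcg/mL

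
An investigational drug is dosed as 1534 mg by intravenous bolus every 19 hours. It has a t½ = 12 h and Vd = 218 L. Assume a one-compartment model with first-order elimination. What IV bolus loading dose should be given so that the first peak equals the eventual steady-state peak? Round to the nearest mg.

f = (1/2)^(19/12) ≈ 0.333710; accumulation ratio R = 1/(1−f) ≈ 1.50085.
Loading dose to hit Cmax,ss on first dose: D_load = D_maint·R ≈ 1534 × 1.50085 ≈ 2302.30 mg.

2302 mg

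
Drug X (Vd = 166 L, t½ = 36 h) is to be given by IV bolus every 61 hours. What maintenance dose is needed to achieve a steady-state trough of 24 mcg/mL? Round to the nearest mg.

8910 mg

τ/t½ = 61/36 ≈ 1.6944, so f = (1/2)^(61/36) ≈ 0.308974.
Cmin,ss = (D/Vd)·f/(1−f), so D = Cmin,ss·Vd·(1−f)/f.
D = 24 × 166 × (1−f)/f ≈ 24 × 166 × 2.23652 ≈ 8910.30 mg.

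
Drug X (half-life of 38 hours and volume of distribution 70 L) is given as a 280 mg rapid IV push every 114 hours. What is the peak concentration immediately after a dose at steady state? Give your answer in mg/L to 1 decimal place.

4.6 mg/L

τ = 114 h = 3 half-lives, so f = (1/2)^3 = 0.125.
At steady state, R = 1/(1 − 0.125) = 8/7.
Single-dose peak C₀ = D/Vd = 280/70 = 4 mg/L.
Steady-state peak Cmax,ss = C₀·R = 4 × 8/7 ≈ 4.571 mg/L.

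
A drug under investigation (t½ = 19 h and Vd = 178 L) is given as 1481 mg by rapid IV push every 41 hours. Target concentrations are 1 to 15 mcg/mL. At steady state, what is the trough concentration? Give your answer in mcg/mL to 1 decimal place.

k = ln2/t½ = ln2/19 ≈ 0.036481 h⁻¹; fraction remaining f = e^(−kτ) = e^(−0.036481×41) ≈ 0.2241.
Single-dose peak C₀ = D/Vd = 1481/178 ≈ 8.320 mcg/mL.
Steady-state trough Cmin,ss = C₀·f/(1−f) ≈ 8.320 × 0.2241/0.7759 ≈ 2.403 mcg/mL.
Trough 2.4 mcg/mL vs MEC 1 mcg/mL: adequate.

2.4 mcg/mL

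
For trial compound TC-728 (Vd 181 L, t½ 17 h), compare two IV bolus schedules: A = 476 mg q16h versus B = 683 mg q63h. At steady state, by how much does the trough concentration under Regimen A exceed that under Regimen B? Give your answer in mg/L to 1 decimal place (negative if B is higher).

Regimen A: f = (1/2)^(16/17) ≈ 0.5208; Cmin,ss = (476/181)·f/(1−f) ≈ 2.858 mg/L.
Regimen B: f = (1/2)^(63/17) ≈ 0.0766; Cmin,ss = (683/181)·f/(1−f) ≈ 0.313 mg/L.
Difference ≈ 2.858 − 0.313 ≈ 2.545 mg/L.

2.5 mg/L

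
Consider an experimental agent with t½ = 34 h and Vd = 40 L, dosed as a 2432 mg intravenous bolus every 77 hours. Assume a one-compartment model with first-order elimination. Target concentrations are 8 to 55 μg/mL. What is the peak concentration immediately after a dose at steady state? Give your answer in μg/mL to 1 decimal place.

76.8 μg/mL

Over one 77-h interval, 77/34 ≈ 2.2647 half-lives elapse, leaving f ≈ 0.2081 of each dose.
At steady state, accumulation factor R = 1/(1 − e^(−kτ)) ≈ 1.2628.
Each bolus raises the concentration by D/Vd = 2432/40 ≈ 60.800 μg/mL.
Cmax,ss = C₀/(1 − f) ≈ 60.800/0.7919 ≈ 76.777 μg/mL.
Peak 76.8 μg/mL vs MTC 55 μg/mL: exceeds toxic threshold.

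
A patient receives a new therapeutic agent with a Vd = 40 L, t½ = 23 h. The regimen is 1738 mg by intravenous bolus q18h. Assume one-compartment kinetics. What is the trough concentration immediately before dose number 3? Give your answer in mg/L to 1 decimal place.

f = (1/2)^(τ/t½) = (1/2)^(18/23) ≈ 0.5813.
C₀ = D/Vd = 1738/40 ≈ 43.450 mg/L.
Before the 3rd dose, 2 doses have been given. Superposition: Cmin = C₀·(f + f²).
≈ 43.450 × (0.5813 + 0.3379) ≈ 43.450 × 0.9192 ≈ 39.939 mg/L.

39.9 mg/L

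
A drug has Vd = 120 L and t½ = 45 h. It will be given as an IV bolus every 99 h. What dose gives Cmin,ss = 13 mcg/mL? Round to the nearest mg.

τ/t½ = 99/45 ≈ 2.2, so f = (1/2)^(99/45) ≈ 0.217638.
Cmin,ss = (D/Vd)·f/(1−f), so D = Cmin,ss·Vd·(1−f)/f.
D = 13 × 120 × (1−f)/f ≈ 13 × 120 × 3.59479 ≈ 5607.87 mg.

5608 mg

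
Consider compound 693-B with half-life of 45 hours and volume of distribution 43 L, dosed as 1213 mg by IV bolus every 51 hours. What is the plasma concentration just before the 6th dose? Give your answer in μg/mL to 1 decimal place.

f = (1/2)^(τ/t½) = (1/2)^(51/45) ≈ 0.4559.
C₀ = D/Vd = 1213/43 ≈ 28.209 μg/mL.
Before the 6th dose, 5 doses have been given. Superposition: Cmin = C₀·(f + f² + … + f^5).
≈ 28.209 × (0.4559 + 0.2078 + 0.0948 + 0.0432 + 0.0197) ≈ 28.209 × 0.8214 ≈ 23.171 μg/mL.

23.2 μg/mL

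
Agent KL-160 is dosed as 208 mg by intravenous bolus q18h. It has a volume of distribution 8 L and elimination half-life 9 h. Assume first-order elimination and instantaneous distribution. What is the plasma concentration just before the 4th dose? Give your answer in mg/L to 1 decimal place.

8.5 mg/L

f = (1/2)^(τ/t½) = (1/2)^(18/9) ≈ 0.2500.
C₀ = D/Vd = 208/8 ≈ 26.000 mg/L.
Before the 4th dose, 3 doses have been given. Superposition: Cmin = C₀·(f + f² + … + f^3).
≈ 26.000 × (0.2500 + 0.0625 + 0.0156) ≈ 26.000 × 0.3281 ≈ 8.531 mg/L.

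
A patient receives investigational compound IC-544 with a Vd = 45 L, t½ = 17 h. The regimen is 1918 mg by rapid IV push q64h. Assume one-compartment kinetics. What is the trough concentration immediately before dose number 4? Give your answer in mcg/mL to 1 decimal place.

3.4 mcg/mL

f = (1/2)^(τ/t½) = (1/2)^(64/17) ≈ 0.0736.
C₀ = D/Vd = 1918/45 ≈ 42.622 mcg/mL.
Before the 4th dose, 3 doses have been given. Superposition: Cmin = C₀·(f + f² + … + f^3).
≈ 42.622 × (0.0736 + 0.0054 + 0.0004) ≈ 42.622 × 0.0794 ≈ 3.384 mcg/mL.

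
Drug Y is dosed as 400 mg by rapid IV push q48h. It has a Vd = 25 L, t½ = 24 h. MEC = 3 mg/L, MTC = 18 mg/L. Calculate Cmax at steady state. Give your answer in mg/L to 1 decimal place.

τ = 48 h = 2 half-lives, so f = (1/2)^2 = 0.25.
Accumulation ratio R = 1/(1 − f) = 1/0.75 = 4/3.
Single-dose peak C₀ = D/Vd = 400/25 = 16 mg/L.
Steady-state peak Cmax,ss = C₀·R = 16 × 4/3 ≈ 21.333 mg/L.
Peak 21.3 mg/L vs MTC 18 mg/L: exceeds toxic threshold.

21.3 mg/L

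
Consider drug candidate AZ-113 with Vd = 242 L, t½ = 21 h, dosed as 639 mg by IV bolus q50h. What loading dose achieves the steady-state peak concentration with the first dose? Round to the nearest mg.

f = (1/2)^(50/21) ≈ 0.191983; accumulation ratio R = 1/(1−f) ≈ 1.23760.
Loading dose to hit Cmax,ss on first dose: D_load = D_maint·R ≈ 639 × 1.23760 ≈ 790.83 mg.

791 mg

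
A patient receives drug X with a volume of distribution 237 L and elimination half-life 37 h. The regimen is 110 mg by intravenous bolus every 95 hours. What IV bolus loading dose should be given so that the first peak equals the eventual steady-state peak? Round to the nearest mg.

132 mg

f = (1/2)^(95/37) ≈ 0.168688; accumulation ratio R = 1/(1−f) ≈ 1.20292.
Loading dose to hit Cmax,ss on first dose: D_load = D_maint·R ≈ 110 × 1.20292 ≈ 132.32 mg.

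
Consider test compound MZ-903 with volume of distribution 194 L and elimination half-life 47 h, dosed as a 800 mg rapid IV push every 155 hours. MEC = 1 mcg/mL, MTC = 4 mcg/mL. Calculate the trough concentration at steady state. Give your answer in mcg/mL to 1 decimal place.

0.5 mcg/mL

τ/t½ = 155/47 ≈ 3.2979, so fraction remaining f = (1/2)^(155/47) ≈ 0.1017.
Each bolus raises the concentration by D/Vd = 800/194 ≈ 4.124 mcg/mL.
Steady-state trough Cmin,ss = C₀·f/(1−f) ≈ 4.124 × 0.1017/0.8983 ≈ 0.467 mcg/mL.
Trough 0.5 mcg/mL vs MEC 1 mcg/mL: subtherapeutic.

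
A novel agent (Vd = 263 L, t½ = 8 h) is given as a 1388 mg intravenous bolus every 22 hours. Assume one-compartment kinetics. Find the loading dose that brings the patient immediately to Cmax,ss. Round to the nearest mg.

1630 mg

f = (1/2)^(22/8) ≈ 0.148651; accumulation ratio R = 1/(1−f) ≈ 1.17461.
Loading dose to hit Cmax,ss on first dose: D_load = D_maint·R ≈ 1388 × 1.17461 ≈ 1630.36 mg.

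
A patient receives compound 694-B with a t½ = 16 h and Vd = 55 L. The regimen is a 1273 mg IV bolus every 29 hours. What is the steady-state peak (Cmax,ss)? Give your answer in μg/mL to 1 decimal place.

k = ln2/t½ = ln2/16 ≈ 0.043322 h⁻¹; fraction remaining f = e^(−kτ) = e^(−0.043322×29) ≈ 0.2847.
Accumulation ratio R = 1/(1 − f) ≈ 1/0.7153 ≈ 1.3980.
Single-dose peak C₀ = D/Vd = 1273/55 ≈ 23.145 μg/mL.
Steady-state peak Cmax,ss = C₀·R ≈ 23.145 × 1.3980 ≈ 32.357 μg/mL.

32.4 μg/mL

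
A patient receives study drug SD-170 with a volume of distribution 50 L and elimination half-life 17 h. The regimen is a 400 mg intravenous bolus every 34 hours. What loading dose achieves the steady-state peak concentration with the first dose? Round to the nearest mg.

f = (1/2)^(34/17) ≈ 0.250000; accumulation ratio R = 1/(1−f) ≈ 1.33333.
Loading dose to hit Cmax,ss on first dose: D_load = D_maint·R ≈ 400 × 1.33333 ≈ 533.33 mg.

533 mg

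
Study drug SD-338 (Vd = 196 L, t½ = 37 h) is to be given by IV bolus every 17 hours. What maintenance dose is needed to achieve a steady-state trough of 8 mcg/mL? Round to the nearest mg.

588 mg

τ/t½ = 17/37 ≈ 0.45946, so f = (1/2)^(17/37) ≈ 0.727259.
Cmin,ss = (D/Vd)·f/(1−f), so D = Cmin,ss·Vd·(1−f)/f.
D = 8 × 196 × (1−f)/f ≈ 8 × 196 × 0.37503 ≈ 588.05 mg.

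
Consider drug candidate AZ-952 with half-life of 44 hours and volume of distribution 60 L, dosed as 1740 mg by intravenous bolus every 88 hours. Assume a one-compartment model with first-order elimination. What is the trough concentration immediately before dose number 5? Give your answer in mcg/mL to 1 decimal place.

f = (1/2)^(τ/t½) = (1/2)^(88/44) ≈ 0.2500.
C₀ = D/Vd = 1740/60 ≈ 29.000 mcg/mL.
Before the 5th dose, 4 doses have been given. Superposition: Cmin = C₀·(f + f² + … + f^4).
≈ 29.000 × (0.2500 + 0.0625 + 0.0156 + 0.0039) ≈ 29.000 × 0.3320 ≈ 9.628 mcg/mL.

9.6 mcg/mL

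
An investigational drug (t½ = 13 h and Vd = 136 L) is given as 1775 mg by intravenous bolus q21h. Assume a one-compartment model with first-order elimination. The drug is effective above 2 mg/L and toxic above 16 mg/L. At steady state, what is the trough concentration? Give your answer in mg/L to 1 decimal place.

6.3 mg/L

Over one 21-h interval, 21/13 ≈ 1.6154 half-lives elapse, leaving f ≈ 0.3264 of each dose.
Single-dose peak C₀ = D/Vd = 1775/136 ≈ 13.051 mg/L.
Steady-state trough Cmin,ss = C₀·f/(1−f) ≈ 13.051 × 0.3264/0.6736 ≈ 6.324 mg/L.
Trough 6.3 mg/L vs MEC 2 mg/L: adequate.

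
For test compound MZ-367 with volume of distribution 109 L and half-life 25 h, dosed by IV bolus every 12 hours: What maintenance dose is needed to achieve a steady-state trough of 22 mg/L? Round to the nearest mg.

τ/t½ = 12/25 ≈ 0.48, so f = (1/2)^(12/25) ≈ 0.716978.
Cmin,ss = (D/Vd)·f/(1−f), so D = Cmin,ss·Vd·(1−f)/f.
D = 22 × 109 × (1−f)/f ≈ 22 × 109 × 0.39474 ≈ 946.59 mg.

947 mg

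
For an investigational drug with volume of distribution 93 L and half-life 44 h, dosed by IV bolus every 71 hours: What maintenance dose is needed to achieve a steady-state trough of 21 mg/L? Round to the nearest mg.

τ/t½ = 71/44 ≈ 1.6136, so f = (1/2)^(71/44) ≈ 0.326774.
Cmin,ss = (D/Vd)·f/(1−f), so D = Cmin,ss·Vd·(1−f)/f.
D = 21 × 93 × (1−f)/f ≈ 21 × 93 × 2.06022 ≈ 4023.61 mg.

4024 mg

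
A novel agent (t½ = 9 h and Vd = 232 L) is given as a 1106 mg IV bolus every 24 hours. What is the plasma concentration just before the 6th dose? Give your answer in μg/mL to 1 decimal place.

0.9 μg/mL

f = (1/2)^(τ/t½) = (1/2)^(24/9) ≈ 0.1575.
C₀ = D/Vd = 1106/232 ≈ 4.767 μg/mL.
Before the 6th dose, 5 doses have been given. Superposition: Cmin = C₀·(f + f² + … + f^5).
≈ 4.767 × (0.1575 + 0.0248 + 0.0039 + 0.0006 + 0.0001) ≈ 4.767 × 0.1869 ≈ 0.891 μg/mL.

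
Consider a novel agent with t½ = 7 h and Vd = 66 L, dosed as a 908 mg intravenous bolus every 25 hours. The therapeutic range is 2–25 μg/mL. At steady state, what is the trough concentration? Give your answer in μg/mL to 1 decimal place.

Over one 25-h interval, 25/7 ≈ 3.5714 half-lives elapse, leaving f ≈ 0.0841 of each dose.
Single-dose peak C₀ = D/Vd = 908/66 ≈ 13.758 μg/mL.
Steady-state trough Cmin,ss = C₀·f/(1−f) ≈ 13.758 × 0.0841/0.9159 ≈ 1.263 μg/mL.
Trough 1.3 μg/mL vs MEC 2 μg/mL: subtherapeutic.

1.3 μg/mL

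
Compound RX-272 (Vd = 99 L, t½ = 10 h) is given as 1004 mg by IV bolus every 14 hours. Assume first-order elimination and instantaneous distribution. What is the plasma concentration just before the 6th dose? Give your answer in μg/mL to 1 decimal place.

f = (1/2)^(τ/t½) = (1/2)^(14/10) ≈ 0.3789.
C₀ = D/Vd = 1004/99 ≈ 10.141 μg/mL.
Before the 6th dose, 5 doses have been given. Superposition: Cmin = C₀·(f + f² + … + f^5).
≈ 10.141 × (0.3789 + 0.1436 + 0.0544 + 0.0206 + 0.0078) ≈ 10.141 × 0.6053 ≈ 6.138 μg/mL.

6.1 μg/mL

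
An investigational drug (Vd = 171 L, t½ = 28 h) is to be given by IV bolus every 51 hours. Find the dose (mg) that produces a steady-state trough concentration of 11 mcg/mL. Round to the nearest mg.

τ/t½ = 51/28 ≈ 1.8214, so f = (1/2)^(51/28) ≈ 0.282941.
Cmin,ss = (D/Vd)·f/(1−f), so D = Cmin,ss·Vd·(1−f)/f.
D = 11 × 171 × (1−f)/f ≈ 11 × 171 × 2.53431 ≈ 4767.04 mg.

4767 mg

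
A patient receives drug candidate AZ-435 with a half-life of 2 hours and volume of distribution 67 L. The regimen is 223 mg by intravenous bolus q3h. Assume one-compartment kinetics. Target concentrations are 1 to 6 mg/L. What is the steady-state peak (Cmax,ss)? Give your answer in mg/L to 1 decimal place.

5.1 mg/L

k = ln2/t½ = ln2/2 ≈ 0.346574 h⁻¹; fraction remaining f = e^(−kτ) = e^(−0.346574×3) ≈ 0.3536.
Accumulation ratio R = 1/(1 − f) ≈ 1/0.6464 ≈ 1.5470.
Single-dose peak C₀ = D/Vd = 223/67 ≈ 3.328 mg/L.
Steady-state peak Cmax,ss = C₀·R ≈ 3.328 × 1.5470 ≈ 5.148 mg/L.
Peak 5.1 mg/L vs MTC 6 mg/L: below toxic threshold.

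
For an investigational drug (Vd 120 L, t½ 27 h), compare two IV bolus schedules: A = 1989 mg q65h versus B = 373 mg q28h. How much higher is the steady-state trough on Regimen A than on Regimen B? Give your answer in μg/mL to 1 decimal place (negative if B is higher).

0.9 μg/mL

Regimen A: f = (1/2)^(65/27) ≈ 0.1885; Cmin,ss = (1989/120)·f/(1−f) ≈ 3.850 μg/mL.
Regimen B: f = (1/2)^(28/27) ≈ 0.4873; Cmin,ss = (373/120)·f/(1−f) ≈ 2.954 μg/mL.
Difference ≈ 3.850 − 2.954 ≈ 0.896 μg/mL.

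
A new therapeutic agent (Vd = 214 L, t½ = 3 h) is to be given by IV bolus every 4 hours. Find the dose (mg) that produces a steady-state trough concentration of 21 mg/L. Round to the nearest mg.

6830 mg

τ/t½ = 4/3 ≈ 1.3333, so f = (1/2)^(4/3) ≈ 0.396850.
Cmin,ss = (D/Vd)·f/(1−f), so D = Cmin,ss·Vd·(1−f)/f.
D = 21 × 214 × (1−f)/f ≈ 21 × 214 × 1.51984 ≈ 6830.16 mg.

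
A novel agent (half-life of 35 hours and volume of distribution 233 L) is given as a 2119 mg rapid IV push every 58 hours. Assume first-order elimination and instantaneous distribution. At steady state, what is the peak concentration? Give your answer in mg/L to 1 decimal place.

13.3 mg/L

τ/t½ = 58/35 ≈ 1.6571, so fraction remaining f = (1/2)^(58/35) ≈ 0.3171.
Accumulation ratio R = 1/(1 − f) ≈ 1/0.6829 ≈ 1.4643.
Single-dose peak C₀ = D/Vd = 2119/233 ≈ 9.094 mg/L.
Steady-state peak Cmax,ss = C₀·R ≈ 9.094 × 1.4643 ≈ 13.316 mg/L.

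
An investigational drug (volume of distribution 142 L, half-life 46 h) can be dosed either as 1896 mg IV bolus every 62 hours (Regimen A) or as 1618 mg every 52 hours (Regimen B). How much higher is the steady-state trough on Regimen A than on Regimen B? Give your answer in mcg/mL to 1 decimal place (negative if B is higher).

Regimen A: f = (1/2)^(62/46) ≈ 0.3929; Cmin,ss = (1896/142)·f/(1−f) ≈ 8.641 mcg/mL.
Regimen B: f = (1/2)^(52/46) ≈ 0.4568; Cmin,ss = (1618/142)·f/(1−f) ≈ 9.582 mcg/mL.
Difference ≈ 8.641 − 9.582 ≈ -0.941 mcg/mL.

-0.9 mcg/mL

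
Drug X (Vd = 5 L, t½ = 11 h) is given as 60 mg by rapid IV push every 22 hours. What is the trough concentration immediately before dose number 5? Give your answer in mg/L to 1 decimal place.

f = (1/2)^(τ/t½) = (1/2)^(22/11) ≈ 0.2500.
C₀ = D/Vd = 60/5 ≈ 12.000 mg/L.
Before the 5th dose, 4 doses have been given. Superposition: Cmin = C₀·(f + f² + … + f^4).
≈ 12.000 × (0.2500 + 0.0625 + 0.0156 + 0.0039) ≈ 12.000 × 0.3320 ≈ 3.984 mg/L.

4.0 mg/L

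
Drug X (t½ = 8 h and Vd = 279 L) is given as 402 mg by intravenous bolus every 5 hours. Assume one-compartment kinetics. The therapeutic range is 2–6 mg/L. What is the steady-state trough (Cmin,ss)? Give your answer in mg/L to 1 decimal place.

2.7 mg/L

τ/t½ = 5/8 ≈ 0.625, so fraction remaining f = (1/2)^(5/8) ≈ 0.6484.
Accumulation ratio R = 1/(1 − f) ≈ 1/0.3516 ≈ 2.8441.
Single-dose peak C₀ = D/Vd = 402/279 ≈ 1.441 mg/L.
Steady-state peak Cmax,ss = C₀·R ≈ 1.441 × 2.8441 ≈ 4.098 mg/L.
One interval later, Cmin,ss = Cmax,ss·e^(−kτ) ≈ 4.098 × 0.6484 ≈ 2.657 mg/L.
Trough 2.7 mg/L vs MEC 2 mg/L: adequate.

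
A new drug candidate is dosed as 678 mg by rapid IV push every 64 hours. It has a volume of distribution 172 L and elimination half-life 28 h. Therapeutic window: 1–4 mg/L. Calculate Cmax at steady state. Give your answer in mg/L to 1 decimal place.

Over one 64-h interval, 64/28 ≈ 2.2857 half-lives elapse, leaving f ≈ 0.2051 of each dose.
At steady state, accumulation factor R = 1/(1 − e^(−kτ)) ≈ 1.2580.
Each bolus raises the concentration by D/Vd = 678/172 ≈ 3.942 mg/L.
Steady-state peak Cmax,ss = C₀·R ≈ 3.942 × 1.2580 ≈ 4.959 mg/L.
Peak 5.0 mg/L vs MTC 4 mg/L: exceeds toxic threshold.

5.0 mg/L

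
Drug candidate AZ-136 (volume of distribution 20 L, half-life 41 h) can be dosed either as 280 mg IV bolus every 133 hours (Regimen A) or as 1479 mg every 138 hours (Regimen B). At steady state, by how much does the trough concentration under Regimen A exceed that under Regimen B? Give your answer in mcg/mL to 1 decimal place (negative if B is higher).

-6.3 mcg/mL

Regimen A: f = (1/2)^(133/41) ≈ 0.1056; Cmin,ss = (280/20)·f/(1−f) ≈ 1.653 mcg/mL.
Regimen B: f = (1/2)^(138/41) ≈ 0.0970; Cmin,ss = (1479/20)·f/(1−f) ≈ 7.944 mcg/mL.
Difference ≈ 1.653 − 7.944 ≈ -6.291 mcg/mL.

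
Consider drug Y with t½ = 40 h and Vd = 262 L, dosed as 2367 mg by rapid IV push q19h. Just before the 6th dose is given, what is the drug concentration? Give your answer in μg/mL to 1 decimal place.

f = (1/2)^(τ/t½) = (1/2)^(19/40) ≈ 0.7195.
C₀ = D/Vd = 2367/262 ≈ 9.034 μg/mL.
Before the 6th dose, 5 doses have been given. Superposition: Cmin = C₀·(f + f² + … + f^5).
≈ 9.034 × (0.7195 + 0.5177 + 0.3725 + 0.2680 + 0.1928) ≈ 9.034 × 2.0705 ≈ 18.705 μg/mL.

18.7 μg/mL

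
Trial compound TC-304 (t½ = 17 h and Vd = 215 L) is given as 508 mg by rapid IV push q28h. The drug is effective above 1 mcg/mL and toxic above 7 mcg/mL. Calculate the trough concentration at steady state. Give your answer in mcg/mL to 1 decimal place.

1.1 mcg/mL

Over one 28-h interval, 28/17 ≈ 1.6471 half-lives elapse, leaving f ≈ 0.3193 of each dose.
At steady state, accumulation factor R = 1/(1 − e^(−kτ)) ≈ 1.4691.
Single-dose peak C₀ = D/Vd = 508/215 ≈ 2.363 mcg/mL.
Steady-state peak Cmax,ss = C₀·R ≈ 2.363 × 1.4691 ≈ 3.471 mcg/mL.
Steady-state trough Cmin,ss = Cmax,ss·f ≈ 3.471 × 0.3193 ≈ 1.108 mcg/mL.
Trough 1.1 mcg/mL vs MEC 1 mcg/mL: adequate.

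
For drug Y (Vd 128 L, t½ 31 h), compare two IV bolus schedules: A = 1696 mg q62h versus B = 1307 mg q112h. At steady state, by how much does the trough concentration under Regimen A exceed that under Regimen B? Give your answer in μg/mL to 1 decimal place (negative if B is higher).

3.5 μg/mL

Regimen A: f = (1/2)^(62/31) ≈ 0.2500; Cmin,ss = (1696/128)·f/(1−f) ≈ 4.417 μg/mL.
Regimen B: f = (1/2)^(112/31) ≈ 0.0817; Cmin,ss = (1307/128)·f/(1−f) ≈ 0.908 μg/mL.
Difference ≈ 4.417 − 0.908 ≈ 3.509 μg/mL.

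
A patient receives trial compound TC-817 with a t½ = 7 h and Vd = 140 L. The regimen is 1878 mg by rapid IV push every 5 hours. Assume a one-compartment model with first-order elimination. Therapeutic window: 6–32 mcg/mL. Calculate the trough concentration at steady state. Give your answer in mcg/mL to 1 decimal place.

Over one 5-h interval, 5/7 ≈ 0.71429 half-lives elapse, leaving f ≈ 0.6095 of each dose.
At steady state, accumulation factor R = 1/(1 − e^(−kτ)) ≈ 2.5608.
Each bolus raises the concentration by D/Vd = 1878/140 ≈ 13.414 mcg/mL.
Cmax,ss = C₀/(1 − f) ≈ 13.414/0.3905 ≈ 34.351 mcg/mL.
One interval later, Cmin,ss = Cmax,ss·e^(−kτ) ≈ 34.351 × 0.6095 ≈ 20.937 mcg/mL.
Trough 20.9 mcg/mL vs MEC 6 mcg/mL: adequate.

20.9 mcg/mL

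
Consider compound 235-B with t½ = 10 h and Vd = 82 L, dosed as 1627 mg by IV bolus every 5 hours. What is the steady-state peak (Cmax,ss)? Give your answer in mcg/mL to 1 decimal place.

τ/t½ = 5/10 ≈ 0.5, so fraction remaining f = (1/2)^(5/10) ≈ 0.7071.
Accumulation ratio R = 1/(1 − f) ≈ 1/0.2929 ≈ 3.4141.
Single-dose peak C₀ = D/Vd = 1627/82 ≈ 19.841 mcg/mL.
Steady-state peak Cmax,ss = C₀·R ≈ 19.841 × 3.4141 ≈ 67.739 mcg/mL.

67.7 mcg/mL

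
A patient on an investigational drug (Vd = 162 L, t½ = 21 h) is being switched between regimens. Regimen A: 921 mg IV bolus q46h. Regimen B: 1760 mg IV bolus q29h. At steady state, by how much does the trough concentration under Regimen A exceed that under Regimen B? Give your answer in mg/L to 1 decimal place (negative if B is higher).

-5.2 mg/L

Regimen A: f = (1/2)^(46/21) ≈ 0.2191; Cmin,ss = (921/162)·f/(1−f) ≈ 1.595 mg/L.
Regimen B: f = (1/2)^(29/21) ≈ 0.3840; Cmin,ss = (1760/162)·f/(1−f) ≈ 6.772 mg/L.
Difference ≈ 1.595 − 6.772 ≈ -5.177 mg/L.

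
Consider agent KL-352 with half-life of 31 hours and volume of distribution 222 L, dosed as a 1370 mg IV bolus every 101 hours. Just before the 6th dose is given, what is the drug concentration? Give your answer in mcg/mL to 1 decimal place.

0.7 mcg/mL

f = (1/2)^(τ/t½) = (1/2)^(101/31) ≈ 0.1045.
C₀ = D/Vd = 1370/222 ≈ 6.171 mcg/mL.
Before the 6th dose, 5 doses have been given. Superposition: Cmin = C₀·(f + f² + … + f^5).
≈ 6.171 × (0.1045 + 0.0109 + 0.0011 + 0.0001 + 0.0000) ≈ 6.171 × 0.1166 ≈ 0.720 mcg/mL.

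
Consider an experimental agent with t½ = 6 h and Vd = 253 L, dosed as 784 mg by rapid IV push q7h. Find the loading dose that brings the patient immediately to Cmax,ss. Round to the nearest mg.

f = (1/2)^(7/6) ≈ 0.445449; accumulation ratio R = 1/(1−f) ≈ 1.80326.
Loading dose to hit Cmax,ss on first dose: D_load = D_maint·R ≈ 784 × 1.80326 ≈ 1413.76 mg.

1414 mg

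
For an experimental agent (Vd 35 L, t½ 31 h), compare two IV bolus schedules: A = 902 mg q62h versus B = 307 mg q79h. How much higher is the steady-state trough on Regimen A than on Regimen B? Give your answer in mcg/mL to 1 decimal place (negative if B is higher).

Regimen A: f = (1/2)^(62/31) ≈ 0.2500; Cmin,ss = (902/35)·f/(1−f) ≈ 8.590 mcg/mL.
Regimen B: f = (1/2)^(79/31) ≈ 0.1709; Cmin,ss = (307/35)·f/(1−f) ≈ 1.808 mcg/mL.
Difference ≈ 8.590 − 1.808 ≈ 6.782 mcg/mL.

6.8 mcg/mL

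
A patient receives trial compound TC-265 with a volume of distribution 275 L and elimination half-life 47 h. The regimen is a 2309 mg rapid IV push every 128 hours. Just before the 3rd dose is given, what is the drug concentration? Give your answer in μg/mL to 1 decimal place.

1.5 μg/mL

f = (1/2)^(τ/t½) = (1/2)^(128/47) ≈ 0.1514.
C₀ = D/Vd = 2309/275 ≈ 8.396 μg/mL.
Before the 3rd dose, 2 doses have been given. Superposition: Cmin = C₀·(f + f²).
≈ 8.396 × (0.1514 + 0.0229) ≈ 8.396 × 0.1743 ≈ 1.463 μg/mL.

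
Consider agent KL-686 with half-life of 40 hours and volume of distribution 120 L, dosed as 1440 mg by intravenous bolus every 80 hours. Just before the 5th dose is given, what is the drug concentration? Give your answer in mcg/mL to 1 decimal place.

f = (1/2)^(τ/t½) = (1/2)^(80/40) ≈ 0.2500.
C₀ = D/Vd = 1440/120 ≈ 12.000 mcg/mL.
Before the 5th dose, 4 doses have been given. Superposition: Cmin = C₀·(f + f² + … + f^4).
≈ 12.000 × (0.2500 + 0.0625 + 0.0156 + 0.0039) ≈ 12.000 × 0.3320 ≈ 3.984 mcg/mL.

4.0 mcg/mL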